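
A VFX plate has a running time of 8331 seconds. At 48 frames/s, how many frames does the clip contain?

399888 frames

Frames = 8331 × 48 = 399888.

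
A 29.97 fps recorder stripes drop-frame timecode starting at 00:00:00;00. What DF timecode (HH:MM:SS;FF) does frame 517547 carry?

Each 10-minute DF block holds 10 × 60 × 30 − 9 × 2 = 17982 frames. 517547 ÷ 17982 → 28 full blocks, remainder 14051.
Within the partial block the first minute is 1800 frames and each further minute 1798, so 7 further minute boundaries passed. Total skipped labels = 18 × 28 + 2 × 7 = 518.
Non-drop label index = 517547 + 518 = 518065; at 30 labels/s that is 04:47:48:25, i.e. DF 04:47:48;25.

04:47:48;25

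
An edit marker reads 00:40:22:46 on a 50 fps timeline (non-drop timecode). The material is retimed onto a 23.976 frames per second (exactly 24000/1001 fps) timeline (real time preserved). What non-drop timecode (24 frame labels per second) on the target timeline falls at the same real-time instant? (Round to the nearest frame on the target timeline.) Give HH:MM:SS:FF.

Source frame index: (0×3600 + 40×60 + 22) × 50 + 46 = 121146.
Real time: 121146 / (50) = 60573/25 s.
Target frame: (60573/25) × (24000/1001) = 58150080/1001 ≈ 58091.988 → 58092.
At 24 labels/s: frame 58092 → 00:40:20:12.

00:40:20:12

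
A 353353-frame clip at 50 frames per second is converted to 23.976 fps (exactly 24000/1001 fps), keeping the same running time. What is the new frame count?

169440 frames

Target frames = source frames × (target rate / source rate) = 353353 × (24000/1001)/(50) = 353353 × 480/1001 = 169440.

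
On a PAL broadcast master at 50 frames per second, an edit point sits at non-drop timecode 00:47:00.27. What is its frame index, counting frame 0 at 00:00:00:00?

141027

Total seconds to the label: (0 × 3600 + 47 × 60 + 0) = 2820.
Frame index = 2820 × 50 + 27 = 141027.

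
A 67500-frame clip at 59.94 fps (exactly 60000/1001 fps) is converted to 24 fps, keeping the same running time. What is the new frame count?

Target frames = source frames × (target rate / source rate) = 67500 × (24)/(60000/1001) = 67500 × 1001/2500 = 27027.

27027 frames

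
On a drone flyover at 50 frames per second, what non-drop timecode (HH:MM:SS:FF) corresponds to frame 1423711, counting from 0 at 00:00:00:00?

1423711 ÷ 50 = 28474 full seconds, remainder 11 frames.
28474 s = 7 h 54 min 34 s.
Timecode: 07:54:34:11.

07:54:34:11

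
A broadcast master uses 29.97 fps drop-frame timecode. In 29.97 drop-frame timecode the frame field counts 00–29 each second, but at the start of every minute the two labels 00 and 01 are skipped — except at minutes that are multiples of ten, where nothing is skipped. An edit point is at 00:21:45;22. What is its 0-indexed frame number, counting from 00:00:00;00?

Complete 10-minute blocks: 2, each 17982 frames → 35964.
Remaining 1 whole minute in the current block: 1800 + 0 × 1798 = 1800 frames.
Within the current minute: 45 × 30 + 22 − 2 = 1370 (labels ;00/;01 skipped at this minute). Total = 35964 + 1800 + 1370 = 39134.

39134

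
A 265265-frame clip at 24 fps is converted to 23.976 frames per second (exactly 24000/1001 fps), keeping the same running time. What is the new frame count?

265000 frames

Target frames = source frames × (target rate / source rate) = 265265 × (24000/1001)/(24) = 265265 × 1000/1001 = 265000.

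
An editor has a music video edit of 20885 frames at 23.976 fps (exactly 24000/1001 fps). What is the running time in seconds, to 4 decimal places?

871.0785 seconds

Running time = 20885 × 1001/24000 = 4181177/4800 s ≈ 871.0785 s.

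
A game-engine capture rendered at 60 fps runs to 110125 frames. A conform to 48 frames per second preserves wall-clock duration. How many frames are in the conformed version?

Target frames = source frames × (target rate / source rate) = 110125 × (48)/(60) = 110125 × 4/5 = 88100.

88100 frames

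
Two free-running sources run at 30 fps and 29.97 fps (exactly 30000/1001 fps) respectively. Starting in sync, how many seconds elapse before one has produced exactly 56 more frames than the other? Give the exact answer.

28028/15 seconds

The gap grows by |30000/1001 − 30| = 30/1001 frames per second.
Time for a 56-frame gap: 56 ÷ (30/1001) = 28028/15 s.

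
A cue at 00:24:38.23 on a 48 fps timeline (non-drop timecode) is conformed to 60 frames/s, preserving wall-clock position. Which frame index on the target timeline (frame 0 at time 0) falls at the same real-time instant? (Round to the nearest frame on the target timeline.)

Source frame index: (0×3600 + 24×60 + 38) × 48 + 23 = 70967.
Real time: 70967 / (48) = 70967/48 s.
Target frame: (70967/48) × (60) = 354835/4 ≈ 88708.750 → 88709.

frame 88709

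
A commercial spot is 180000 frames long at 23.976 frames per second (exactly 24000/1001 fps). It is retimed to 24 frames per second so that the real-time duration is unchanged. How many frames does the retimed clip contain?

Target frames = source frames × (target rate / source rate) = 180000 × (24)/(24000/1001) = 180000 × 1001/1000 = 180180.

180180 frames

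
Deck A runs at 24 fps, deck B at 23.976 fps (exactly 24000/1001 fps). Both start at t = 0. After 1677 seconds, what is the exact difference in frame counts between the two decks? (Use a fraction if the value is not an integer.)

A emits 24 × 1677 = 40248 frames; B emits 24000/1001 × 1677 = 3096000/77.
Difference = 3096/77 frames (≈ 40.2078); B is behind A.

3096/77 frames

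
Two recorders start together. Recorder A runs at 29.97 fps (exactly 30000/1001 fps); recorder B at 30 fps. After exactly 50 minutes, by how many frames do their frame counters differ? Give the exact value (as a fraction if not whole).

90000/1001 frames

50 min = 3000 s.
A emits 30000/1001 × 3000 = 90000000/1001 frames; B emits 30 × 3000 = 90000.
Difference = 90000/1001 frames (≈ 89.9101); B is ahead of A.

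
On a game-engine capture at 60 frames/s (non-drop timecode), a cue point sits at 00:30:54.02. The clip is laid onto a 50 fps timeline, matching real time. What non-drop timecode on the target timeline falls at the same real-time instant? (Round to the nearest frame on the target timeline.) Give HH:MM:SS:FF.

00:30:54:02

Source frame index: (0×3600 + 30×60 + 54) × 60 + 2 = 111242.
Real time: 111242 / (60) = 55621/30 s.
Target frame: (55621/30) × (50) = 278105/3 ≈ 92701.667 → 92702.
At 50 labels/s: frame 92702 → 00:30:54:02.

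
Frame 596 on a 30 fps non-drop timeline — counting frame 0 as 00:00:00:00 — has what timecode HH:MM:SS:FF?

596 ÷ 30 = 19 full seconds, remainder 26 frames.
19 s = 0 h 0 min 19 s.
Timecode: 00:00:19:26.

00:00:19:26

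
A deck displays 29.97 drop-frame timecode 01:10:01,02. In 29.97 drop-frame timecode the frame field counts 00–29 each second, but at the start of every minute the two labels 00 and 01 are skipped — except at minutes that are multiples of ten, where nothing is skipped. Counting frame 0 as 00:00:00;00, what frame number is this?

Complete 10-minute blocks: 7, each 17982 frames → 125874.
Remaining 0 whole minutes in the current block: 0 frames.
Within the current minute: 1 × 30 + 2 = 32. Total = 125874 + 0 + 32 = 125906.

125906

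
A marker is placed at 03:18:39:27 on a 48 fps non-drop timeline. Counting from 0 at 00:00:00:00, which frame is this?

frame 572139

Total seconds to the label: (3 × 3600 + 18 × 60 + 39) = 11919.
Frame index = 11919 × 48 + 27 = 572139.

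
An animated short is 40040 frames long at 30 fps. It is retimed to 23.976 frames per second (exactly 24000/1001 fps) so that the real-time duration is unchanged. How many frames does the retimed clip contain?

Target frames = source frames × (target rate / source rate) = 40040 × (24000/1001)/(30) = 40040 × 800/1001 = 32000.

32000 frames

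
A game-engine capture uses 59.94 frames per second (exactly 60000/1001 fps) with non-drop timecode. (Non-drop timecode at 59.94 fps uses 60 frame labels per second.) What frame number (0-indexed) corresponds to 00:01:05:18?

Total seconds to the label: (0 × 3600 + 1 × 60 + 5) = 65.
Frame index = 65 × 60 + 18 = 3918.

3918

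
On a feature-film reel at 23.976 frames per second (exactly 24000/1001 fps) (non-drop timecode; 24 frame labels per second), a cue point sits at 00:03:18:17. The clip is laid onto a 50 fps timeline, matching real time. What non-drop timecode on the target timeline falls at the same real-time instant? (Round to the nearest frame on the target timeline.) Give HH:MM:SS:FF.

Source frame index: (0×3600 + 3×60 + 18) × 24 + 17 = 4769.
Real time: 4769 / (24000/1001) = 4773769/24000 s.
Target frame: (4773769/24000) × (50) = 4773769/480 ≈ 9945.352 → 9945.
At 50 labels/s: frame 9945 → 00:03:18:45.

00:03:18:45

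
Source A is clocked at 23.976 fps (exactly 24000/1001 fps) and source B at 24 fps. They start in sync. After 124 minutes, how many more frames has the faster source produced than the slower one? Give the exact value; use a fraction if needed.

178560/1001 frames

124 min = 7440 s.
A emits 24000/1001 × 7440 = 178560000/1001 frames; B emits 24 × 7440 = 178560.
Difference = 178560/1001 frames (≈ 178.3816); B is ahead of A.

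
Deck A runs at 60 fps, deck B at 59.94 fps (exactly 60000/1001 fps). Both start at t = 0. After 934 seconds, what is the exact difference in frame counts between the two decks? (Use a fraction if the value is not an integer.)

56040/1001 frames

A emits 60 × 934 = 56040 frames; B emits 60000/1001 × 934 = 56040000/1001.
Difference = 56040/1001 frames (≈ 55.9840); B is behind A.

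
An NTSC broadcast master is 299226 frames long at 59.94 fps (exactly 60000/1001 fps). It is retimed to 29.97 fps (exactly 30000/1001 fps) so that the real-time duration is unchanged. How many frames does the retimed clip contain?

Target frames = source frames × (target rate / source rate) = 299226 × (30000/1001)/(60000/1001) = 299226 × 1/2 = 149613.

149613 frames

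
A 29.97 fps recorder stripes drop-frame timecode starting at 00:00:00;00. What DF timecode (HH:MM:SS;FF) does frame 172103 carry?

01:35:42;15

Ten DF minutes hold 17982 frames, so frame 172103 lies in block 9 (frames 161838–179819) with 10265 frames into that block.
The block's first minute is 1800 frames and the rest 1798 each; 10265 frames reaches minute 5, so 9 × 18 + 5 × 2 = 172 labels have been skipped so far.
Adding those back, label number 172103 + 172 = 172275 at 30 labels/s is 5742 s + 15 f = 1 h 35 min 42 s frame 15, i.e. 01:35:42;15.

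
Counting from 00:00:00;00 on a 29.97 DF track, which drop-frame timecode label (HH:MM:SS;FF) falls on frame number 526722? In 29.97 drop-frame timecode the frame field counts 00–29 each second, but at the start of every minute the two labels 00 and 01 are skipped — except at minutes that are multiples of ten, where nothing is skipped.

04:52:54;28

Ten DF minutes hold 17982 frames, so frame 526722 lies in block 29 (frames 521478–539459) with 5244 frames into that block.
The block's first minute is 1800 frames and the rest 1798 each; 5244 frames reaches minute 2, so 29 × 18 + 2 × 2 = 526 labels have been skipped so far.
Adding those back, label number 526722 + 526 = 527248 at 30 labels/s is 17574 s + 28 f = 4 h 52 min 54 s frame 28, i.e. 04:52:54;28.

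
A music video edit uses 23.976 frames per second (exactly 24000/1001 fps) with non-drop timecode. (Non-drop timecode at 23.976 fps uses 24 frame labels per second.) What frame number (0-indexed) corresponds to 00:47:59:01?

frame 69097

Total seconds to the label: (0 × 3600 + 47 × 60 + 59) = 2879.
Frame index = 2879 × 24 + 1 = 69097.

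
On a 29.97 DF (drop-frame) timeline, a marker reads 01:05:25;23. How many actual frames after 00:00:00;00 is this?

Complete 10-minute blocks: 6, each 17982 frames → 107892.
Remaining 5 whole minutes in the current block: 1800 + 4 × 1798 = 8992 frames.
Within the current minute: 25 × 30 + 23 − 2 = 771 (labels ;00/;01 skipped at this minute). Total = 107892 + 8992 + 771 = 117655.

117655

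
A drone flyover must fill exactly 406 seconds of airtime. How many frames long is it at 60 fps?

Frames = 406 × 60 = 24360.

24360 frames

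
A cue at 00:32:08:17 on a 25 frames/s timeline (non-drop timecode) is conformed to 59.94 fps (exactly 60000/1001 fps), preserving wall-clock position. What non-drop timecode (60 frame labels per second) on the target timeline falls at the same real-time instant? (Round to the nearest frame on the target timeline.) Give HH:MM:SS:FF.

00:32:06:45

Source frame index: (0×3600 + 32×60 + 8) × 25 + 17 = 48217.
Real time: 48217 / (25) = 48217/25 s.
Target frame: (48217/25) × (60000/1001) = 8901600/77 ≈ 115605.195 → 115605.
At 60 labels/s: frame 115605 → 00:32:06:45.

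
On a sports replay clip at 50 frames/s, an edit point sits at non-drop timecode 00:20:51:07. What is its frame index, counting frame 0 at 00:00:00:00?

Total seconds to the label: (0 × 3600 + 20 × 60 + 51) = 1251.
Frame index = 1251 × 50 + 7 = 62557.

frame 62557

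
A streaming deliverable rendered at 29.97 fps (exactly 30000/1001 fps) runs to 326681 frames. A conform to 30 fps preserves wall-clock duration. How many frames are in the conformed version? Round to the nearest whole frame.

327008 frames

Frames at target rate = 326681 × (30) / (30000/1001) = 327007681/1000 ≈ 327007.681.
Nearest whole frame: 327008.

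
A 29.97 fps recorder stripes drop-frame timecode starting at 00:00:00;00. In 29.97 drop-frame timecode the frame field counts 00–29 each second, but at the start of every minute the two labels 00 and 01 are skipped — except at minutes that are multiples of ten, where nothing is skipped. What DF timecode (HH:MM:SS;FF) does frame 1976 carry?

00:01:05;28

Each 10-minute DF block holds 10 × 60 × 30 − 9 × 2 = 17982 frames. 1976 ÷ 17982 → 0 full blocks, remainder 1976.
Within the partial block the first minute is 1800 frames and each further minute 1798, so 1 further minute boundary passed. Total skipped labels = 18 × 0 + 2 × 1 = 2.
Non-drop label index = 1976 + 2 = 1978; at 30 labels/s that is 00:01:05:28, i.e. DF 00:01:05;28.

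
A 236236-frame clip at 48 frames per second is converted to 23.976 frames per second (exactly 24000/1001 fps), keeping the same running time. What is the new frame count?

118000 frames

Target frames = source frames × (target rate / source rate) = 236236 × (24000/1001)/(48) = 236236 × 500/1001 = 118000.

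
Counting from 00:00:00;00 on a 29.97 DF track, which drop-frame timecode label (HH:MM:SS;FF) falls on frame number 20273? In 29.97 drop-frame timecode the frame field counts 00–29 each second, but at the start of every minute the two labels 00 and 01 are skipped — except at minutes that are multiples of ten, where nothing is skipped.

00:11:16;13

Ten DF minutes hold 17982 frames, so frame 20273 lies in block 1 (frames 17982–35963) with 2291 frames into that block.
The block's first minute is 1800 frames and the rest 1798 each; 2291 frames reaches minute 1, so 1 × 18 + 1 × 2 = 20 labels have been skipped so far.
Adding those back, label number 20273 + 20 = 20293 at 30 labels/s is 676 s + 13 f = 0 h 11 min 16 s frame 13, i.e. 00:11:16;13.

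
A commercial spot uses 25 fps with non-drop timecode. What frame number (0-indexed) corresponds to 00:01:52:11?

2811

Total seconds to the label: (0 × 3600 + 1 × 60 + 52) = 112.
Frame index = 112 × 25 + 11 = 2811.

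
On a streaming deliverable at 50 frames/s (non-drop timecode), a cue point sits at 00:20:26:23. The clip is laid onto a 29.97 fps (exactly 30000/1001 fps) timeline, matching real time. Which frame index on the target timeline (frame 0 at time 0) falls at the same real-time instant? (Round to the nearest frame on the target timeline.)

Source frame index: (0×3600 + 20×60 + 26) × 50 + 23 = 61323.
Real time: 61323 / (50) = 61323/50 s.
Target frame: (61323/50) × (30000/1001) = 36793800/1001 ≈ 36757.043 → 36757.

frame 36757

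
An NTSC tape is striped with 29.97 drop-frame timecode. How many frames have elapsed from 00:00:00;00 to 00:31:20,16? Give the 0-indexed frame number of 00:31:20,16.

Complete 10-minute blocks: 3, each 17982 frames → 53946.
Remaining 1 whole minute in the current block: 1800 + 0 × 1798 = 1800 frames.
Within the current minute: 20 × 30 + 16 − 2 = 614 (labels ;00/;01 skipped at this minute). Total = 53946 + 1800 + 614 = 56360.

56360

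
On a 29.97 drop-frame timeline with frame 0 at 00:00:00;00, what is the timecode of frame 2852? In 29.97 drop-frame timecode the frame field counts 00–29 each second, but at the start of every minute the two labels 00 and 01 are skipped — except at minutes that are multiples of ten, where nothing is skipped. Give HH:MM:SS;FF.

Each 10-minute DF block holds 10 × 60 × 30 − 9 × 2 = 17982 frames. 2852 ÷ 17982 → 0 full blocks, remainder 2852.
Within the partial block the first minute is 1800 frames and each further minute 1798, so 1 further minute boundary passed. Total skipped labels = 18 × 0 + 2 × 1 = 2.
Non-drop label index = 2852 + 2 = 2854; at 30 labels/s that is 00:01:35:04, i.e. DF 00:01:35;04.

00:01:35;04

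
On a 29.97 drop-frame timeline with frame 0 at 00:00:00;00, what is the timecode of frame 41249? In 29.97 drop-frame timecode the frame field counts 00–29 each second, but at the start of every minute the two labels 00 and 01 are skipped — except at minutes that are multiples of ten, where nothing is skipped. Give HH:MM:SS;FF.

00:22:56;09

Each 10-minute DF block holds 10 × 60 × 30 − 9 × 2 = 17982 frames. 41249 ÷ 17982 → 2 full blocks, remainder 5285.
Within the partial block the first minute is 1800 frames and each further minute 1798, so 2 further minute boundaries passed. Total skipped labels = 18 × 2 + 2 × 2 = 40.
Non-drop label index = 41249 + 40 = 41289; at 30 labels/s that is 00:22:56:09, i.e. DF 00:22:56;09.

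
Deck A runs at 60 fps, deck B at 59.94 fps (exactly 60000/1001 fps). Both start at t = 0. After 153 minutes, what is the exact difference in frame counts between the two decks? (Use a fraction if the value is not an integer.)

550800/1001 frames

153 min = 9180 s.
A emits 60 × 9180 = 550800 frames; B emits 60000/1001 × 9180 = 550800000/1001.
Difference = 550800/1001 frames (≈ 550.2498); B is behind A.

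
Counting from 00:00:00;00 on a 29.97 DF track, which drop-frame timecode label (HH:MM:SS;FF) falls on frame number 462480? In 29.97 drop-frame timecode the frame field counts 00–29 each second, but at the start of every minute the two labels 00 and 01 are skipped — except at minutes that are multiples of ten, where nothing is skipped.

04:17:11;14

Ten DF minutes hold 17982 frames, so frame 462480 lies in block 25 (frames 449550–467531) with 12930 frames into that block.
The block's first minute is 1800 frames and the rest 1798 each; 12930 frames reaches minute 7, so 25 × 18 + 7 × 2 = 464 labels have been skipped so far.
Adding those back, label number 462480 + 464 = 462944 at 30 labels/s is 15431 s + 14 f = 4 h 17 min 11 s frame 14, i.e. 04:17:11;14.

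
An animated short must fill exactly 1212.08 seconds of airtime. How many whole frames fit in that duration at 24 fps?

29089 frames

Frames = 1212.08 × 24 = 727248/25 ≈ 29089.9200.
Complete frames: 29089.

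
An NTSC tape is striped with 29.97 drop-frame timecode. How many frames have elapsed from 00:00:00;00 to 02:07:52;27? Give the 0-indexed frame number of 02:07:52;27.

As if non-drop at 30 labels/s: (2 × 3600 + 7 × 60 + 52) × 30 + 27 = 230187.
Minute boundaries passed: 127; those not divisible by 10: 127 − 12 = 115; dropped labels = 2 × 115 = 230.
Actual frame index = 230187 − 230 = 229957.

229957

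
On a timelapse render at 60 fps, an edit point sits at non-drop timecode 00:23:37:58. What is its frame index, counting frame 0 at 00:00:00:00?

Total seconds to the label: (0 × 3600 + 23 × 60 + 37) = 1417.
Frame index = 1417 × 60 + 58 = 85078.

frame 85078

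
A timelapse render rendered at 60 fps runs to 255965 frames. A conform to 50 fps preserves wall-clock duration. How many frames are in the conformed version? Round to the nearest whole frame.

213304 frames

Frames at target rate = 255965 × (50) / (60) = 1279825/6 ≈ 213304.167.
Nearest whole frame: 213304.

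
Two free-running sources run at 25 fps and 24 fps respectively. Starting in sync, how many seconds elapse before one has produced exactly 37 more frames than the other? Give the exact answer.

The gap grows by |24 − 25| = 1 frame per second.
Time for a 37-frame gap: 37 ÷ (1) = 37 s.

37 seconds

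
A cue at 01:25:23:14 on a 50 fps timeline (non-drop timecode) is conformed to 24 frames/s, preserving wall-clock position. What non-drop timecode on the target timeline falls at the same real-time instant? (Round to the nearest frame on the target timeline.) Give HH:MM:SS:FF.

Source frame index: (1×3600 + 25×60 + 23) × 50 + 14 = 256164.
Real time: 256164 / (50) = 128082/25 s.
Target frame: (128082/25) × (24) = 3073968/25 ≈ 122958.720 → 122959.
At 24 labels/s: frame 122959 → 01:25:23:07.

01:25:23:07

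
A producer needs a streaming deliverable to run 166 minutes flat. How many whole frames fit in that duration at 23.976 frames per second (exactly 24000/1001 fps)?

238801 frames

166 min = 9960 s.
Frames = 9960 × 24000/1001 = 239040000/1001 ≈ 238801.1988.
Complete frames: 238801.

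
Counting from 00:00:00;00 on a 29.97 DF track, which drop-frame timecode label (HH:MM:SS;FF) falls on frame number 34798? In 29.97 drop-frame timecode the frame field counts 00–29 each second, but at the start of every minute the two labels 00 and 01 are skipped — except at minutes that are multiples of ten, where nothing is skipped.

00:19:21;04

Ten DF minutes hold 17982 frames, so frame 34798 lies in block 1 (frames 17982–35963) with 16816 frames into that block.
The block's first minute is 1800 frames and the rest 1798 each; 16816 frames reaches minute 9, so 1 × 18 + 9 × 2 = 36 labels have been skipped so far.
Adding those back, label number 34798 + 36 = 34834 at 30 labels/s is 1161 s + 4 f = 0 h 19 min 21 s frame 4, i.e. 00:19:21;04.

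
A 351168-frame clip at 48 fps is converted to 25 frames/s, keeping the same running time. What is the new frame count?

182900 frames

Target frames = source frames × (target rate / source rate) = 351168 × (25)/(48) = 351168 × 25/48 = 182900.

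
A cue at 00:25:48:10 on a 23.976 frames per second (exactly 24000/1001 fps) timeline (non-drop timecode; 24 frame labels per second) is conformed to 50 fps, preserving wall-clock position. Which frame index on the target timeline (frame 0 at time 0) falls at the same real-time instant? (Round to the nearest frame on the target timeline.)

Source frame index: (0×3600 + 25×60 + 48) × 24 + 10 = 37162.
Real time: 37162 / (24000/1001) = 18599581/12000 s.
Target frame: (18599581/12000) × (50) = 18599581/240 ≈ 77498.254 → 77498.

frame 77498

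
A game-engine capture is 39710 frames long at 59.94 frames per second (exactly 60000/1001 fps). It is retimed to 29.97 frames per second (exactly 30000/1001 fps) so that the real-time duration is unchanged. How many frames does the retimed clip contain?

19855 frames

Target frames = source frames × (target rate / source rate) = 39710 × (30000/1001)/(60000/1001) = 39710 × 1/2 = 19855.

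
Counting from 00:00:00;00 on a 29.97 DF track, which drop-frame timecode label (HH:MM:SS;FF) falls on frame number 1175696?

10:53:49;02

Each 10-minute DF block holds 10 × 60 × 30 − 9 × 2 = 17982 frames. 1175696 ÷ 17982 → 65 full blocks, remainder 6866.
Within the partial block the first minute is 1800 frames and each further minute 1798, so 3 further minute boundaries passed. Total skipped labels = 18 × 65 + 2 × 3 = 1176.
Non-drop label index = 1175696 + 1176 = 1176872; at 30 labels/s that is 10:53:49:02, i.e. DF 10:53:49;02.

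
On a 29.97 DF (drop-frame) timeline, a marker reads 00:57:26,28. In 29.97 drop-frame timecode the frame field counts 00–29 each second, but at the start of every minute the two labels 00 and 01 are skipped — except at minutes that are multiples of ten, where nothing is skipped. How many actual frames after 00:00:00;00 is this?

Complete 10-minute blocks: 5, each 17982 frames → 89910.
Remaining 7 whole minutes in the current block: 1800 + 6 × 1798 = 12588 frames.
Within the current minute: 26 × 30 + 28 − 2 = 806 (labels ;00/;01 skipped at this minute). Total = 89910 + 12588 + 806 = 103304.

103304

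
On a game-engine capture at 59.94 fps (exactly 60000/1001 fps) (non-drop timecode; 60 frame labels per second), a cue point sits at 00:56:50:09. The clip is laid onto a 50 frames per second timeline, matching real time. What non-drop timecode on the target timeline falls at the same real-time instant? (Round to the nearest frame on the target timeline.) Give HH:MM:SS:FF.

00:56:53:28

Source frame index: (0×3600 + 56×60 + 50) × 60 + 9 = 204609.
Real time: 204609 / (60000/1001) = 68271203/20000 s.
Target frame: (68271203/20000) × (50) = 68271203/400 ≈ 170678.008 → 170678.
At 50 labels/s: frame 170678 → 00:56:53:28.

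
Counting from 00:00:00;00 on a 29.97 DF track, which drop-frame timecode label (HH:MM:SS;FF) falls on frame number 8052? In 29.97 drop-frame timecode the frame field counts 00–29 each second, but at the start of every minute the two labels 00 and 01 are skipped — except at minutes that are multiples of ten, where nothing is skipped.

00:04:28;20

Ten DF minutes hold 17982 frames, so frame 8052 lies in block 0 (frames 0–17981) with 8052 frames into that block.
The block's first minute is 1800 frames and the rest 1798 each; 8052 frames reaches minute 4, so 0 × 18 + 4 × 2 = 8 labels have been skipped so far.
Adding those back, label number 8052 + 8 = 8060 at 30 labels/s is 268 s + 20 f = 0 h 4 min 28 s frame 20, i.e. 00:04:28;20.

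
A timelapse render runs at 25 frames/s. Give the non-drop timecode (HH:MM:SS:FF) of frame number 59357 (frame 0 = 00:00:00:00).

59357 ÷ 25 = 2374 full seconds, remainder 7 frames.
2374 s = 0 h 39 min 34 s.
Timecode: 00:39:34:07.

00:39:34:07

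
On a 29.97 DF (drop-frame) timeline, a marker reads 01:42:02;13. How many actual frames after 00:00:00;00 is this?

As if non-drop at 30 labels/s: (1 × 3600 + 42 × 60 + 2) × 30 + 13 = 183673.
Minute boundaries passed: 102; those not divisible by 10: 102 − 10 = 92; dropped labels = 2 × 92 = 184.
Actual frame index = 183673 − 184 = 183489.

183489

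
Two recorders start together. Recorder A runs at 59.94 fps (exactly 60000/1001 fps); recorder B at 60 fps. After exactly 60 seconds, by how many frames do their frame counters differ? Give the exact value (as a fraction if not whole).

3600/1001 frames

A emits 60000/1001 × 60 = 3600000/1001 frames; B emits 60 × 60 = 3600.
Difference = 3600/1001 frames (≈ 3.5964); B is ahead of A.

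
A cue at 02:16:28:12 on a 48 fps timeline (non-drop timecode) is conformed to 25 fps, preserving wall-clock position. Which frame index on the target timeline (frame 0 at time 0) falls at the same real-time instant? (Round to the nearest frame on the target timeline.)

frame 204706

Source frame index: (2×3600 + 16×60 + 28) × 48 + 12 = 393036.
Real time: 393036 / (48) = 32753/4 s.
Target frame: (32753/4) × (25) = 818825/4 ≈ 204706.250 → 204706.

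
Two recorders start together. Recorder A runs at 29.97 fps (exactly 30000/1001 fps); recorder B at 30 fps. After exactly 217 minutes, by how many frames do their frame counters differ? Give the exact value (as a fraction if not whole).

55800/143 frames

217 min = 13020 s.
A emits 30000/1001 × 13020 = 55800000/143 frames; B emits 30 × 13020 = 390600.
Difference = 55800/143 frames (≈ 390.2098); B is ahead of A.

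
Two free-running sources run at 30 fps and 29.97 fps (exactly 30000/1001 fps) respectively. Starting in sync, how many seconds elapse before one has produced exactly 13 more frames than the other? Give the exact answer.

13013/30 seconds

The gap grows by |30000/1001 − 30| = 30/1001 frames per second.
Time for a 13-frame gap: 13 ÷ (30/1001) = 13013/30 s.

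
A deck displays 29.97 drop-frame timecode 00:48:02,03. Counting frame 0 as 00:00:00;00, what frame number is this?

86375

As if non-drop at 30 labels/s: (0 × 3600 + 48 × 60 + 2) × 30 + 3 = 86463.
Minute boundaries passed: 48; those not divisible by 10: 48 − 4 = 44; dropped labels = 2 × 44 = 88.
Actual frame index = 86463 − 88 = 86375.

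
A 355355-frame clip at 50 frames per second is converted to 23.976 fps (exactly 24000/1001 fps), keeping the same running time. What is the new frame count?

170400 frames

Target frames = source frames × (target rate / source rate) = 355355 × (24000/1001)/(50) = 355355 × 480/1001 = 170400.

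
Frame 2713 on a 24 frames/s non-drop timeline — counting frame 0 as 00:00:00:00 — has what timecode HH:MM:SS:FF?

00:01:53:01

2713 ÷ 24 = 113 full seconds, remainder 1 frame.
113 s = 0 h 1 min 53 s.
Timecode: 00:01:53:01.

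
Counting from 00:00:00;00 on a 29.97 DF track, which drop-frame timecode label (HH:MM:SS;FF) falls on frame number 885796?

Each 10-minute DF block holds 10 × 60 × 30 − 9 × 2 = 17982 frames. 885796 ÷ 17982 → 49 full blocks, remainder 4678.
Within the partial block the first minute is 1800 frames and each further minute 1798, so 2 further minute boundaries passed. Total skipped labels = 18 × 49 + 2 × 2 = 886.
Non-drop label index = 885796 + 886 = 886682; at 30 labels/s that is 08:12:36:02, i.e. DF 08:12:36;02.

08:12:36;02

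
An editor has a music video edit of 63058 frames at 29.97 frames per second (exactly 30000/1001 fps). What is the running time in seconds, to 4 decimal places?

Running time = 63058 × 1001/30000 = 31560529/15000 s ≈ 2104.0353 s.

2104.0353 seconds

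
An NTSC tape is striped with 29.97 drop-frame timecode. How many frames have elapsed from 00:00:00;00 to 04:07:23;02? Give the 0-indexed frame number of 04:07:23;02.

As if non-drop at 30 labels/s: (4 × 3600 + 7 × 60 + 23) × 30 + 2 = 445292.
Minute boundaries passed: 247; those not divisible by 10: 247 − 24 = 223; dropped labels = 2 × 223 = 446.
Actual frame index = 445292 − 446 = 444846.

444846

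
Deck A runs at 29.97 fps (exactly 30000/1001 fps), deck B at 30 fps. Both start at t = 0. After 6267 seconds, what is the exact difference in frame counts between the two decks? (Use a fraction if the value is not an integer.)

A emits 30000/1001 × 6267 = 188010000/1001 frames; B emits 30 × 6267 = 188010.
Difference = 188010/1001 frames (≈ 187.8222); B is ahead of A.

188010/1001 frames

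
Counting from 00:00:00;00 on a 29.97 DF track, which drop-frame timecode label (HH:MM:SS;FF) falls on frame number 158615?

01:28:12;15

Ten DF minutes hold 17982 frames, so frame 158615 lies in block 8 (frames 143856–161837) with 14759 frames into that block.
The block's first minute is 1800 frames and the rest 1798 each; 14759 frames reaches minute 8, so 8 × 18 + 8 × 2 = 160 labels have been skipped so far.
Adding those back, label number 158615 + 160 = 158775 at 30 labels/s is 5292 s + 15 f = 1 h 28 min 12 s frame 15, i.e. 01:28:12;15.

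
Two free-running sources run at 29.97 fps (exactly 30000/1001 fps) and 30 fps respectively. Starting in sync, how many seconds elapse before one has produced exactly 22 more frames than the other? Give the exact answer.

The gap grows by |30 − 30000/1001| = 30/1001 frames per second.
Time for a 22-frame gap: 22 ÷ (30/1001) = 11011/15 s.

11011/15 seconds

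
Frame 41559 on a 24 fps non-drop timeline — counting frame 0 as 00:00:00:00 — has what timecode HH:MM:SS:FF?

41559 ÷ 24 = 1731 full seconds, remainder 15 frames.
1731 s = 0 h 28 min 51 s.
Timecode: 00:28:51:15.

00:28:51:15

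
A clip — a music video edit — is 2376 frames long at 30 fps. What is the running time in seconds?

79.2 seconds

Running time = 2376 / (30) = 79.2 s.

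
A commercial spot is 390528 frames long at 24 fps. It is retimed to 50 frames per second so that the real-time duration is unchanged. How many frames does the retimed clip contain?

Target frames = source frames × (target rate / source rate) = 390528 × (50)/(24) = 390528 × 25/12 = 813600.

813600 frames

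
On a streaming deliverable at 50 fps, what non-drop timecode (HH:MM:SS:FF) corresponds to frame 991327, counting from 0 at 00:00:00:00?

991327 ÷ 50 = 19826 full seconds, remainder 27 frames.
19826 s = 5 h 30 min 26 s.
Timecode: 05:30:26:27.

05:30:26:27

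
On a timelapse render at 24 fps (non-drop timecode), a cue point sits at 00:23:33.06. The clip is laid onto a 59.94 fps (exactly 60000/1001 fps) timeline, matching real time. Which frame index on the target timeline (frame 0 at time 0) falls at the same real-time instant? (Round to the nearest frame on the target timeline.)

frame 84710

Source frame index: (0×3600 + 23×60 + 33) × 24 + 6 = 33918.
Real time: 33918 / (24) = 5653/4 s.
Target frame: (5653/4) × (60000/1001) = 84795000/1001 ≈ 84710.290 → 84710.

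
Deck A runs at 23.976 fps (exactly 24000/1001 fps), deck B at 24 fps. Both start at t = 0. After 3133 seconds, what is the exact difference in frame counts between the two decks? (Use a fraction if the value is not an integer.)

5784/77 frames

A emits 24000/1001 × 3133 = 5784000/77 frames; B emits 24 × 3133 = 75192.
Difference = 5784/77 frames (≈ 75.1169); B is ahead of A.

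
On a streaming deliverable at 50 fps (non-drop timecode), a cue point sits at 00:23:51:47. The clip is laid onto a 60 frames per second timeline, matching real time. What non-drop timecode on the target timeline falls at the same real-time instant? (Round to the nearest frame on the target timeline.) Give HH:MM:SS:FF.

Source frame index: (0×3600 + 23×60 + 51) × 50 + 47 = 71597.
Real time: 71597 / (50) = 71597/50 s.
Target frame: (71597/50) × (60) = 429582/5 ≈ 85916.400 → 85916.
At 60 labels/s: frame 85916 → 00:23:51:56.

00:23:51:56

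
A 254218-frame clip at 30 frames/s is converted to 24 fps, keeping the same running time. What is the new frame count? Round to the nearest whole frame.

203374 frames

Frames at target rate = 254218 × (24) / (30) = 1016872/5 ≈ 203374.400.
Nearest whole frame: 203374.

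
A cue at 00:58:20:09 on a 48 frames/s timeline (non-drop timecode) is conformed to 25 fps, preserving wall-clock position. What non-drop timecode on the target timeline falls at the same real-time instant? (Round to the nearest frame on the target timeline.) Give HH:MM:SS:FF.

Source frame index: (0×3600 + 58×60 + 20) × 48 + 9 = 168009.
Real time: 168009 / (48) = 56003/16 s.
Target frame: (56003/16) × (25) = 1400075/16 ≈ 87504.688 → 87505.
At 25 labels/s: frame 87505 → 00:58:20:05.

00:58:20:05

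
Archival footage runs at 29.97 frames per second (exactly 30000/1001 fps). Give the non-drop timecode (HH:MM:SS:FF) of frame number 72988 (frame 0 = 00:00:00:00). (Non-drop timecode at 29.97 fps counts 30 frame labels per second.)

72988 ÷ 30 = 2432 full seconds, remainder 28 frames.
2432 s = 0 h 40 min 32 s.
Timecode: 00:40:32:28.

00:40:32:28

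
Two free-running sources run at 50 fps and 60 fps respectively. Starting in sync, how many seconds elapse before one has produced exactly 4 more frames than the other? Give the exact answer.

The gap grows by |60 − 50| = 10 frames per second.
Time for a 4-frame gap: 4 ÷ (10) = 0.4 s.

0.4 seconds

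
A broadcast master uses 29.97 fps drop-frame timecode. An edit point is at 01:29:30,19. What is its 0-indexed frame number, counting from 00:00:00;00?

160957

As if non-drop at 30 labels/s: (1 × 3600 + 29 × 60 + 30) × 30 + 19 = 161119.
Minute boundaries passed: 89; those not divisible by 10: 89 − 8 = 81; dropped labels = 2 × 81 = 162.
Actual frame index = 161119 − 162 = 160957.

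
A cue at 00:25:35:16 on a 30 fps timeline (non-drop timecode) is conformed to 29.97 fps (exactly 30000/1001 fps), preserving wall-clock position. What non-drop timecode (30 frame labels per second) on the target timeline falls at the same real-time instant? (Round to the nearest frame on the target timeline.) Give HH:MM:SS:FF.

00:25:34:00

Source frame index: (0×3600 + 25×60 + 35) × 30 + 16 = 46066.
Real time: 46066 / (30) = 23033/15 s.
Target frame: (23033/15) × (30000/1001) = 46066000/1001 ≈ 46019.980 → 46020.
At 30 labels/s: frame 46020 → 00:25:34:00.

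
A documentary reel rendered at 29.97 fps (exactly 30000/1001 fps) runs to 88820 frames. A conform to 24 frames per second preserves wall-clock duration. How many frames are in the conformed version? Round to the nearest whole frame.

71127 frames

Frames at target rate = 88820 × (24) / (30000/1001) = 8890882/125 ≈ 71127.056.
Nearest whole frame: 71127.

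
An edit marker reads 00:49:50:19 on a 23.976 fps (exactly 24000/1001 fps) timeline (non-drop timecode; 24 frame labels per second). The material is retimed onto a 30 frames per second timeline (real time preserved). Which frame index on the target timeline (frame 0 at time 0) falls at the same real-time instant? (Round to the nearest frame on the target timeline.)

frame 89813

Source frame index: (0×3600 + 49×60 + 50) × 24 + 19 = 71779.
Real time: 71779 / (24000/1001) = 71850779/24000 s.
Target frame: (71850779/24000) × (30) = 71850779/800 ≈ 89813.474 → 89813.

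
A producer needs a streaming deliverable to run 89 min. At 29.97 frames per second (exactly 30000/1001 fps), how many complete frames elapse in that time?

160039 frames

89 min = 5340 s.
Frames = 5340 × 30000/1001 = 160200000/1001 ≈ 160039.9600.
Complete frames: 160039.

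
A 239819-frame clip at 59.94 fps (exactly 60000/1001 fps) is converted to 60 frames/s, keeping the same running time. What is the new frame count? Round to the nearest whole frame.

240059 frames

Frames at target rate = 239819 × (60) / (60000/1001) = 240058819/1000 ≈ 240058.819.
Nearest whole frame: 240059.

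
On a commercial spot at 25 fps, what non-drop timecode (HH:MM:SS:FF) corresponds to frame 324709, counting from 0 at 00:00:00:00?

03:36:28:09

324709 ÷ 25 = 12988 full seconds, remainder 9 frames.
12988 s = 3 h 36 min 28 s.
Timecode: 03:36:28:09.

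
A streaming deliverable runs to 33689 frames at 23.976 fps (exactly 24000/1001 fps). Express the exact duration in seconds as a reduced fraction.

Running time = 33689 ÷ (24000/1001) = 33689 × 1001/24000 = 33722689/24000 s.

33722689/24000 seconds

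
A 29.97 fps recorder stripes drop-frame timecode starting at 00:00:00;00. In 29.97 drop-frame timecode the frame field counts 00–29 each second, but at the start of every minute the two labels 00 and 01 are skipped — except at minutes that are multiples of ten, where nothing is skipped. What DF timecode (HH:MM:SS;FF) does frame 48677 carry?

00:27:04;07

Ten DF minutes hold 17982 frames, so frame 48677 lies in block 2 (frames 35964–53945) with 12713 frames into that block.
The block's first minute is 1800 frames and the rest 1798 each; 12713 frames reaches minute 7, so 2 × 18 + 7 × 2 = 50 labels have been skipped so far.
Adding those back, label number 48677 + 50 = 48727 at 30 labels/s is 1624 s + 7 f = 0 h 27 min 4 s frame 7, i.e. 00:27:04;07.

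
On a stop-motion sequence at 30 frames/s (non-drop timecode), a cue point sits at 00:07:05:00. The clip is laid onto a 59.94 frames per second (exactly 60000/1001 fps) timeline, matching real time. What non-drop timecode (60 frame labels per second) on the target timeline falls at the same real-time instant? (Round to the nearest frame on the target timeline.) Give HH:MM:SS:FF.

00:07:04:35

Source frame index: (0×3600 + 7×60 + 5) × 30 + 0 = 12750.
Real time: 12750 / (30) = 425 s.
Target frame: (425) × (60000/1001) = 25500000/1001 ≈ 25474.525 → 25475.
At 60 labels/s: frame 25475 → 00:07:04:35.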